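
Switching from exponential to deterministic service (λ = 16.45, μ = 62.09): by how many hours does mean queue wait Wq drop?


ρ = 16.45/62.09 = 0.2649
Wq(M/M/1) = ρ/(μ−λ) = 0.2649/45.64 = 0.005805 hr
Wq(M/D/1) = ρ/(2(μ−λ)) = 0.002902 hr
Savings = 0.005805 − 0.002902 = 0.002902 hr

Final: 0.002902 hr


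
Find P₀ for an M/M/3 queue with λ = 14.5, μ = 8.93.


a = λ/μ = 14.5/8.93 = 1.6237; ρ = a/c = 0.5412
Σ_{k=0}^{2} a^k/k! (terms k=0..2) = 1.00000 + 1.62374 + 1.31827 = 3.94201
Tail: a^3/(3!(1−ρ)) = 4.28104/(6·0.4588) = 1.55532
P₀ = 1/(3.94201 + 1.55532) = 1/5.49732 = 0.181907

Final: 0.181907


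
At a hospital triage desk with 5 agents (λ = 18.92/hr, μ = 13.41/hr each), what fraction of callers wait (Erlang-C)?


a = λ/μ = 1.4109; ρ = a/5 = 0.2822
P₀ = 0.243648 (from M/M/c formula)
C(c,a) = [a^c/(c!(1−ρ))]·P₀ = [5.59064/(120·0.7178)]·0.243648
= 0.06490·0.243648 = 0.015813

Final: 0.015813


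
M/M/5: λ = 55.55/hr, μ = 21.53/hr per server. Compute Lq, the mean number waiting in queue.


a = λ/μ = 2.5801; ρ = a/5 = 0.5160
P₀ = 0.073602
Lq = P₀·a^c·ρ / (c!·(1−ρ)²) = 0.073602·114.34052·0.5160/(120·0.23423)
= 0.15450

Final: 0.15450


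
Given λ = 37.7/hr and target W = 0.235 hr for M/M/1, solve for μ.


W = 1/(μ−λ) ⇒ μ − λ = 1/W = 1/0.235 = 4.2553
μ = λ + 1/W = 37.7 + 4.2553 = 41.9553 per hr

Final: 41.9553 /hr


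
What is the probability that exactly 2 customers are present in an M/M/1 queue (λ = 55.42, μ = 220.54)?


ρ = 55.42/220.54 = 0.2513
P_n = (1−ρ)·ρ^n = (1 − 0.2513)·0.2513^2 = 0.7487·0.063148 = 0.047279

Final: 0.047279


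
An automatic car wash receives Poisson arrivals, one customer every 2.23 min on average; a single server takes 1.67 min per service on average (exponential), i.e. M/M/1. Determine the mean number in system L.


λ = 60/2.23 = 26.9058 /hr
μ = 60/1.67 = 35.9281 /hr
ρ = λ/μ = 26.9058/35.9281 = 0.7489
L = ρ/(1−ρ) = 0.7489/0.2511 = 2.9821

Final: 2.9821


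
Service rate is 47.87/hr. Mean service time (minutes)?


Mean service time = 1/μ = 1/47.87 hour = 0.02089 hour
In minutes: 0.02089 × 60 = 1.2534 min

Final: 1.2534 min


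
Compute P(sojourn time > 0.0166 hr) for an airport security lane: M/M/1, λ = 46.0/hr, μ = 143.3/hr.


W ~ Exponential(μ−λ) for M/M/1.
μ − λ = 143.3 − 46.0 = 97.3000
P(W > t) = e^{−(μ−λ)t} = e^{−1.6152} = 0.198855

Final: 0.198855


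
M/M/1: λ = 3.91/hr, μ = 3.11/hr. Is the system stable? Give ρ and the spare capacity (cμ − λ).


Total capacity cμ = 1·3.11 = 3.11/hr
ρ = λ/(cμ) = 3.91/3.11 = 1.2572
Stable ⇔ ρ < 1: NO
Spare capacity = cμ − λ = 3.11 − 3.91 = -0.80/hr

Final: ρ = 1.2572; unstable; margin = -0.80/hr


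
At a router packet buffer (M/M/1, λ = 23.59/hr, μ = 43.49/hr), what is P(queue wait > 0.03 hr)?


ρ = 23.59/43.49 = 0.5424
P(Wq > t) = ρ·e^{−(μ−λ)t} = 0.5424·e^{−0.5970}
= 0.5424·0.550461 = 0.298583

Final: 0.298583


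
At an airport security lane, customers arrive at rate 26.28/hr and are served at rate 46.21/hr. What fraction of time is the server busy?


ρ = λ/μ = 26.28/46.21 = 0.5687

Final: 0.5687


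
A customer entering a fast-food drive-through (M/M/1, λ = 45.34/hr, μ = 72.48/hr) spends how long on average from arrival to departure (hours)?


W = 1/(μ−λ) = 1/(72.48 − 45.34) = 1/27.14 = 0.03685 hr

Final: 0.03685 hr


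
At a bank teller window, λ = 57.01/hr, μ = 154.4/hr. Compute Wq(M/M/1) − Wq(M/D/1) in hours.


ρ = 57.01/154.4 = 0.3692
Wq(M/M/1) = ρ/(μ−λ) = 0.3692/97.39 = 0.003791 hr
Wq(M/D/1) = ρ/(2(μ−λ)) = 0.001896 hr
Savings = 0.003791 − 0.001896 = 0.001896 hr

Final: 0.001896 hr


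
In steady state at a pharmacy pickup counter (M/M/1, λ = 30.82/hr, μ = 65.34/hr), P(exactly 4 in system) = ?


ρ = 30.82/65.34 = 0.4717
P_n = (1−ρ)·ρ^n = (1 − 0.4717)·0.4717^4 = 0.5283·0.049501 = 0.026152

Final: 0.026152


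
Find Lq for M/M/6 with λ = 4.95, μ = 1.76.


a = λ/μ = 2.8125; ρ = a/6 = 0.4688
P₀ = 0.059372
Lq = P₀·a^c·ρ / (c!·(1−ρ)²) = 0.059372·494.94300·0.4688/(720·0.28223)
= 0.06779

Final: 0.06779


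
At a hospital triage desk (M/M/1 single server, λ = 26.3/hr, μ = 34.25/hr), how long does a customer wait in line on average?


ρ = 26.3/34.25 = 0.7679
Wq = ρ/(μ−λ) = 0.7679/(34.25 − 26.3) = 0.7679/7.95 = 0.09659 hr

Final: 0.09659 hr


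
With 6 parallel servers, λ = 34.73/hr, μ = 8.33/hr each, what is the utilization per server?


ρ = λ/(cμ) = 34.73/(6·8.33) = 34.73/49.98 = 0.6949

Final: 0.6949


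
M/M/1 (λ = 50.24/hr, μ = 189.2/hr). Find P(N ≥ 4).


ρ = 50.24/189.2 = 0.2655
P(N ≥ n) = ρ^n = 0.2655^4 = 0.004972

Final: 0.004972


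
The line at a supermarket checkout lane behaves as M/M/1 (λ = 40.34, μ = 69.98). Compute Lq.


ρ = 40.34/69.98 = 0.5765
Lq = ρ²/(1−ρ) = 0.3323/0.4235 = 0.7845

Final: 0.7845


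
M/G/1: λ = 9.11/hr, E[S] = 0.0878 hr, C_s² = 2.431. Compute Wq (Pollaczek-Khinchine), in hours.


ρ = λ·E[S] = 9.11·0.0878 = 0.7999
E[S²] = E[S]²(1+C_s²) = 0.0878²·(1+2.431) = 0.026449
Wq = λ·E[S²]/(2(1−ρ)) = 9.11·0.026449/(2·0.2001) = 0.60195 hr

Final: 0.60195 hr


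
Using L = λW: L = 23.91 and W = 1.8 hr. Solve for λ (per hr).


λ = L/W = 23.91/1.8 = 13.2833 /hr

Final: 13.2833 /hr


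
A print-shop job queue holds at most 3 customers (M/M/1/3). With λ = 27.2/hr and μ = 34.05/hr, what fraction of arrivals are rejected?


ρ = λ/μ = 27.2/34.05 = 0.7988
P_K = (1−ρ)ρ^K/(1−ρ^(K+1)) = (0.2012·0.509748)/(1 − 0.407199)
= 0.102548/0.592801 = 0.172990

Final: 0.172990


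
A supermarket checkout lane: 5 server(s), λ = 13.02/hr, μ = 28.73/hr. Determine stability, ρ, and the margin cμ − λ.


Total capacity cμ = 5·28.73 = 143.65/hr
ρ = λ/(cμ) = 13.02/143.65 = 0.09064
Stable ⇔ ρ < 1: YES
Spare capacity = cμ − λ = 143.65 − 13.02 = 130.63/hr

Final: ρ = 0.09064; stable; margin = 130.63/hr


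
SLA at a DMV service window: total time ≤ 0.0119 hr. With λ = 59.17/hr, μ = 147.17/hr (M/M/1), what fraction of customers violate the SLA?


W ~ Exponential(μ−λ) for M/M/1.
μ − λ = 147.17 − 59.17 = 88.0000
P(W > t) = e^{−(μ−λ)t} = e^{−1.0472} = 0.350919

Final: 0.350919


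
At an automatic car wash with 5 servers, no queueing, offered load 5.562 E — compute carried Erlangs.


B(5,5.562) = 0.328721 (Erlang-B)
Carried load = a(1 − B) = 5.562·(1 − 0.328721) = 5.562·0.671279 = 3.7337 E

Final: 3.7337 Erlangs


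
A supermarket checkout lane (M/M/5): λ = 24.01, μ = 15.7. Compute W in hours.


a = 1.5293; ρ = 0.3059; P₀ = 0.216304
Lq = P₀·a^c·ρ/(c!(1−ρ)²) = 0.009571
Wq = Lq/λ = 0.009571/24.01 = 0.0003986 hr
W = Wq + 1/μ = 0.0003986 + 0.06369 = 0.06409 hr

Final: 0.06409 hr


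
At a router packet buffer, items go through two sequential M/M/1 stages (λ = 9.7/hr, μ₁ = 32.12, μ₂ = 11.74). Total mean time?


Each node sees arrival rate λ = 9.7/hr (tandem ⇒ throughput preserved).
W₁ = 1/(μ₁−λ) = 1/(32.12−9.7) = 0.04460 hr
W₂ = 1/(μ₂−λ) = 1/(11.74−9.7) = 0.49020 hr
W_total = W₁ + W₂ = 0.04460 + 0.49020 = 0.53480 hr

Final: 0.53480 hr


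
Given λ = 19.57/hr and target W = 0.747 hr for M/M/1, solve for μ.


W = 1/(μ−λ) ⇒ μ − λ = 1/W = 1/0.747 = 1.3387
μ = λ + 1/W = 19.57 + 1.3387 = 20.9087 per hr

Final: 20.9087 /hr


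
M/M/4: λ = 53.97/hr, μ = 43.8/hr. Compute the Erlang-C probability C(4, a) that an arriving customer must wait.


a = λ/μ = 1.2322; ρ = a/4 = 0.3080
P₀ = 0.290532 (from M/M/c formula)
C(c,a) = [a^c/(c!(1−ρ))]·P₀ = [2.30522/(24·0.6920)]·0.290532
= 0.13881·0.290532 = 0.040329

Final: 0.040329


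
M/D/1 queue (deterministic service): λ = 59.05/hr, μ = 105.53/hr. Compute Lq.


ρ = 59.05/105.53 = 0.5596
M/D/1: Lq = ρ²/(2(1−ρ)) = 0.3131/(2·0.4404) = 0.35544

Final: 0.35544


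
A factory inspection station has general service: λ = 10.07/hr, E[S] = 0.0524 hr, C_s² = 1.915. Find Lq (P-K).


ρ = λ·E[S] = 10.07·0.0524 = 0.5277
Lq = ρ²(1+C_s²)/(2(1−ρ)) = 0.2784·(1+1.915)/(2·0.4723)
= 0.2784·2.9150/0.9447 = 0.85918

Final: 0.85918


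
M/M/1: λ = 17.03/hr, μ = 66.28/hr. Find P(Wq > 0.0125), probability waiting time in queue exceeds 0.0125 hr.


ρ = 17.03/66.28 = 0.2569
P(Wq > t) = ρ·e^{−(μ−λ)t} = 0.2569·e^{−0.6156}
= 0.2569·0.540303 = 0.138826

Final: 0.138826


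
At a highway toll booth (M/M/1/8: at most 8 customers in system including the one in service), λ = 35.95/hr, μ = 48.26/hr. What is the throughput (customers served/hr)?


ρ = 0.7449; P_K = (1−ρ)ρ^8/(1−ρ^9) = 0.026024
λ_eff = λ(1 − P_K) = 35.95·(1 − 0.026024) = 35.95·0.973976 = 35.0144 /hr

Final: 35.0144 /hr


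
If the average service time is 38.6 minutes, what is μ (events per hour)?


μ = 1/(service time) in consistent units.
1 hour = 60 min, so μ = 60/38.6 = 1.5544 per hour

Final: 1.5544 /hr


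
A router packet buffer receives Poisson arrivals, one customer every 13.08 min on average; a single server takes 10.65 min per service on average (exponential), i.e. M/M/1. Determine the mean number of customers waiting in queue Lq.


λ = 60/13.08 = 4.5872 /hr
μ = 60/10.65 = 5.6338 /hr
ρ = λ/μ = 4.5872/5.6338 = 0.8142
Lq = ρ²/(1−ρ) = 0.6630/0.1858 = 3.5685

Final: 3.5685


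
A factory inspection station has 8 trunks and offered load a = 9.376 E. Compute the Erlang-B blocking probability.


B(c,a) = (a^c/c!) / Σ_{k=0}^{c} a^k/k!
a^8/8! = 1481.222382
Σ terms (k=0..8): 1.00000 + 9.37600 + 43.95469 + 137.37305 + 322.00243 + 603.81896 + 943.56776 + 1263.84162 + 1481.22238 = 4806.156905
B = 1481.222382/4806.156905 = 0.308193

Final: 0.308193


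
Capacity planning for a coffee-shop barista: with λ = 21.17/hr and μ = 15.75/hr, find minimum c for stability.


Stability requires cμ > λ ⇔ c > λ/μ.
λ/μ = 21.17/15.75 = 1.3441
Minimum integer c = ⌊1.3441⌋ + 1 = 2
Check: 2·15.75 = 31.50 > 21.17, while 1·15.75 = 15.75 ≤ 21.17

Final: 2 servers


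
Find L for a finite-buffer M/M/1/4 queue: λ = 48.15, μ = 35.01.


ρ = 48.15/35.01 = 1.3753
L = ρ[1 − (K+1)ρ^K + Kρ^(K+1)] / [(1−ρ)(1−ρ^(K+1))]
Numerator: 1.3753·(1 − 5·3.577805 + 4·4.920632) = 3.841962
Denominator: (-0.3753)·(-3.920632) = 1.471497
L = 3.841962/1.471497 = 2.6109

Final: 2.6109


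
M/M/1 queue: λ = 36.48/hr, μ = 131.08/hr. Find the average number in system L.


ρ = λ/μ = 36.48/131.08 = 0.2783
L = ρ/(1−ρ) = 0.2783/(1 − 0.2783) = 0.2783/0.7217 = 0.3856

Final: 0.3856


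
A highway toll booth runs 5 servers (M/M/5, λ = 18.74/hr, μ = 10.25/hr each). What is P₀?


a = λ/μ = 18.74/10.25 = 1.8283; ρ = a/c = 0.3657
Σ_{k=0}^{4} a^k/k! (terms k=0..4) = 1.00000 + 1.82829 + 1.67133 + 1.01856 + 0.46556 = 5.98373
Tail: a^5/(5!(1−ρ)) = 20.42813/(120·0.6343) = 0.26836
P₀ = 1/(5.98373 + 0.26836) = 1/6.25210 = 0.159946

Final: 0.159946


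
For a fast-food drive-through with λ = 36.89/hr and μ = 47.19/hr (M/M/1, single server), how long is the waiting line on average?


ρ = 36.89/47.19 = 0.7817
Lq = ρ²/(1−ρ) = 0.6111/0.2183 = 2.7998

Final: 2.7998


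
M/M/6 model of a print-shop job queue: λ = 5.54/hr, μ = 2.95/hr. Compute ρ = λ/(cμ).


ρ = λ/(cμ) = 5.54/(6·2.95) = 5.54/17.70 = 0.3130

Final: 0.3130


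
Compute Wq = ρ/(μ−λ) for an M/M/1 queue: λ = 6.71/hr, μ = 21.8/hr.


ρ = 6.71/21.8 = 0.3078
Wq = ρ/(μ−λ) = 0.3078/(21.8 − 6.71) = 0.3078/15.09 = 0.02040 hr

Final: 0.02040 hr


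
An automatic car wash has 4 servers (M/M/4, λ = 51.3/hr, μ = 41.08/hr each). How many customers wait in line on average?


a = λ/μ = 1.2488; ρ = a/4 = 0.3122
P₀ = 0.285681
Lq = P₀·a^c·ρ / (c!·(1−ρ)²) = 0.285681·2.43191·0.3122/(24·0.47307)
= 0.01910

Final: 0.01910


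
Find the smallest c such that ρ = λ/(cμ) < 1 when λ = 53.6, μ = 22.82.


Stability requires cμ > λ ⇔ c > λ/μ.
λ/μ = 53.6/22.82 = 2.3488
Minimum integer c = ⌊2.3488⌋ + 1 = 3
Check: 3·22.82 = 68.46 > 53.6, while 2·22.82 = 45.64 ≤ 53.6

Final: 3 servers


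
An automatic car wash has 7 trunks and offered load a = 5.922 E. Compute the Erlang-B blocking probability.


B(c,a) = (a^c/c!) / Σ_{k=0}^{c} a^k/k!
a^7/7! = 50.681363
Σ terms (k=0..7): 1.00000 + 5.92200 + 17.53504 + 34.61417 + 51.24628 + 60.69610 + 59.90705 + 50.68136 = 281.602007
B = 50.681363/281.602007 = 0.179975

Final: 0.179975


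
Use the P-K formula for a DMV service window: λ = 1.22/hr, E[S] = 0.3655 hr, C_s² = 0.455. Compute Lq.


ρ = λ·E[S] = 1.22·0.3655 = 0.4459
Lq = ρ²(1+C_s²)/(2(1−ρ)) = 0.1988·(1+0.455)/(2·0.5541)
= 0.1988·1.4550/1.1082 = 0.26106

Final: 0.26106


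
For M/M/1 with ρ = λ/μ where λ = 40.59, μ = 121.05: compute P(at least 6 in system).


ρ = 40.59/121.05 = 0.3353
P(N ≥ n) = ρ^n = 0.3353^6 = 0.001421

Final: 0.001421


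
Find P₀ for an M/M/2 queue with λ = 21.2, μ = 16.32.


a = λ/μ = 21.2/16.32 = 1.2990; ρ = a/c = 0.6495
Σ_{k=0}^{1} a^k/k! (terms k=0..1) = 1.00000 + 1.29902 = 2.29902
Tail: a^2/(2!(1−ρ)) = 1.68745/(2·0.3505) = 2.40727
P₀ = 1/(2.29902 + 2.40727) = 1/4.70629 = 0.212481

Final: 0.212481


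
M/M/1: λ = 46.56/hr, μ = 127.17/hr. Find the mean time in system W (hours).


W = 1/(μ−λ) = 1/(127.17 − 46.56) = 1/80.61 = 0.01241 hr

Final: 0.01241 hr


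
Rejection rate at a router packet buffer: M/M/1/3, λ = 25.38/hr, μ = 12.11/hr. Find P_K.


ρ = λ/μ = 25.38/12.11 = 2.0958
P_K = (1−ρ)ρ^K/(1−ρ^(K+1)) = (-1.0958·9.205395)/(1 − 19.292562)
= -10.087167/-18.292562 = 0.551435

Final: 0.551435


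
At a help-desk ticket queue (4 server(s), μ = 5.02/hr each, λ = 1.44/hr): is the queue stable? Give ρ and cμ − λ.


Total capacity cμ = 4·5.02 = 20.08/hr
ρ = λ/(cμ) = 1.44/20.08 = 0.07171
Stable ⇔ ρ < 1: YES
Spare capacity = cμ − λ = 20.08 − 1.44 = 18.64/hr

Final: ρ = 0.07171; stable; margin = 18.64/hr


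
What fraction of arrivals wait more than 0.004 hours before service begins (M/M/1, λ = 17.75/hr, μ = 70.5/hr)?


ρ = 17.75/70.5 = 0.2518
P(Wq > t) = ρ·e^{−(μ−λ)t} = 0.2518·e^{−0.2110}
= 0.2518·0.809774 = 0.203879

Final: 0.203879


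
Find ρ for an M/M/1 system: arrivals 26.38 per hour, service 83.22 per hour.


ρ = λ/μ = 26.38/83.22 = 0.3170

Final: 0.3170


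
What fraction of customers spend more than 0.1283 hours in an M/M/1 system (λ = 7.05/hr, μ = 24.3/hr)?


W ~ Exponential(μ−λ) for M/M/1.
μ − λ = 24.3 − 7.05 = 17.2500
P(W > t) = e^{−(μ−λ)t} = e^{−2.2132} = 0.109353

Final: 0.109353


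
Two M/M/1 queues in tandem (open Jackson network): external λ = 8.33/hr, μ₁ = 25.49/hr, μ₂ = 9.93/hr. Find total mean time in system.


Each node sees arrival rate λ = 8.33/hr (tandem ⇒ throughput preserved).
W₁ = 1/(μ₁−λ) = 1/(25.49−8.33) = 0.05828 hr
W₂ = 1/(μ₂−λ) = 1/(9.93−8.33) = 0.62500 hr
W_total = W₁ + W₂ = 0.05828 + 0.62500 = 0.68328 hr

Final: 0.68328 hr


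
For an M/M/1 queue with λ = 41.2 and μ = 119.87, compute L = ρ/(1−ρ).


ρ = λ/μ = 41.2/119.87 = 0.3437
L = ρ/(1−ρ) = 0.3437/(1 − 0.3437) = 0.3437/0.6563 = 0.5237

Final: 0.5237


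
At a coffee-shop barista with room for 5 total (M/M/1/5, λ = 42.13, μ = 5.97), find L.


ρ = 42.13/5.97 = 7.0570
L = ρ[1 − (K+1)ρ^K + Kρ^(K+1)] / [(1−ρ)(1−ρ^(K+1))]
Numerator: 7.0570·(1 − 6·17501.917808 + 5·123510.183794) = 3616972.791064
Denominator: (-6.0570)·(-123509.183794) = 748089.126630
L = 3616972.791064/748089.126630 = 4.8349

Final: 4.8349


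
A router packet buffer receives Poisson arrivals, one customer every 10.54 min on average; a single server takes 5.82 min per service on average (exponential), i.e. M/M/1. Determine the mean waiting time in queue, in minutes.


λ = 60/10.54 = 5.6926 /hr
μ = 60/5.82 = 10.3093 /hr
ρ = λ/μ = 5.6926/10.3093 = 0.5522
Wq = ρ/(μ−λ) = 0.5522/(10.3093−5.6926) = 0.11961 hr
In minutes: 0.11961·60 = 7.176 min

Final: 7.176 min


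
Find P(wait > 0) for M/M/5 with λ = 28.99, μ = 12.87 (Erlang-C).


a = λ/μ = 2.2525; ρ = a/5 = 0.4505
P₀ = 0.103666 (from M/M/c formula)
C(c,a) = [a^c/(c!(1−ρ))]·P₀ = [57.98936/(120·0.5495)]·0.103666
= 0.87943·0.103666 = 0.091167

Final: 0.091167


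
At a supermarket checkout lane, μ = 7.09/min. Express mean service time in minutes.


Mean service time = 1/μ = 1/7.09 minute = 0.14104 minute
In minutes: 0.14104 × 1 = 0.1410 min

Final: 0.1410 min


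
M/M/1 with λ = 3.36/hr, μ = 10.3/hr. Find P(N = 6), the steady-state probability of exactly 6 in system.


ρ = 3.36/10.3 = 0.3262
P_n = (1−ρ)·ρ^n = (1 − 0.3262)·0.3262^6 = 0.6738·0.001205 = 0.0008120

Final: 0.0008120


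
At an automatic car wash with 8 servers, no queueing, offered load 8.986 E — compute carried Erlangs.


B(8,8.986) = 0.288437 (Erlang-B)
Carried load = a(1 − B) = 8.986·(1 − 0.288437) = 8.986·0.711563 = 6.3941 E

Final: 6.3941 Erlangs


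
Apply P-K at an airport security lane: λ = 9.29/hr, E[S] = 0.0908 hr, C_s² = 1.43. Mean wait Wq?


ρ = λ·E[S] = 9.29·0.0908 = 0.8435
E[S²] = E[S]²(1+C_s²) = 0.0908²·(1+1.43) = 0.020034
Wq = λ·E[S²]/(2(1−ρ)) = 9.29·0.020034/(2·0.1565) = 0.59476 hr

Final: 0.59476 hr


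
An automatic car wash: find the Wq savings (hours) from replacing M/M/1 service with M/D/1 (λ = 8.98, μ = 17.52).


ρ = 8.98/17.52 = 0.5126
Wq(M/M/1) = ρ/(μ−λ) = 0.5126/8.54 = 0.06002 hr
Wq(M/D/1) = ρ/(2(μ−λ)) = 0.03001 hr
Savings = 0.06002 − 0.03001 = 0.03001 hr

Final: 0.03001 hr


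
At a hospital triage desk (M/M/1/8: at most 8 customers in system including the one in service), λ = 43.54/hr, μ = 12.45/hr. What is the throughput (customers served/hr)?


ρ = 3.4972; P_K = (1−ρ)ρ^8/(1−ρ^9) = 0.714065
λ_eff = λ(1 − P_K) = 43.54·(1 − 0.714065) = 43.54·0.285935 = 12.4496 /hr

Final: 12.4496 /hr


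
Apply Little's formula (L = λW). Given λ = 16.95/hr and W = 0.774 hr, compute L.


L = λW = 16.95·0.774 = 13.1193

Final: 13.1193


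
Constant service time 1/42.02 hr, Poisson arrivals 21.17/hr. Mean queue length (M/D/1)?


ρ = 21.17/42.02 = 0.5038
M/D/1: Lq = ρ²/(2(1−ρ)) = 0.2538/(2·0.4962) = 0.25577

Final: 0.25577


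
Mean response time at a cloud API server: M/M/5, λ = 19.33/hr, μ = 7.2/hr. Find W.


a = 2.6847; ρ = 0.5369; P₀ = 0.065840
Lq = P₀·a^c·ρ/(c!(1−ρ)²) = 0.19163
Wq = Lq/λ = 0.19163/19.33 = 0.009914 hr
W = Wq + 1/μ = 0.009914 + 0.13889 = 0.14880 hr

Final: 0.14880 hr


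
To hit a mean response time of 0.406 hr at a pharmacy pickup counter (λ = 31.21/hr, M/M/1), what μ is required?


W = 1/(μ−λ) ⇒ μ − λ = 1/W = 1/0.406 = 2.4631
μ = λ + 1/W = 31.21 + 2.4631 = 33.6731 per hr

Final: 33.6731 /hr


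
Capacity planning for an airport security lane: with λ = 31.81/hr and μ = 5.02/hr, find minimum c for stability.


Stability requires cμ > λ ⇔ c > λ/μ.
λ/μ = 31.81/5.02 = 6.3367
Minimum integer c = ⌊6.3367⌋ + 1 = 7
Check: 7·5.02 = 35.14 > 31.81, while 6·5.02 = 30.12 ≤ 31.81

Final: 7 servers


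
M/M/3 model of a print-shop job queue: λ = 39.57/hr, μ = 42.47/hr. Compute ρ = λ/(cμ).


ρ = λ/(cμ) = 39.57/(3·42.47) = 39.57/127.41 = 0.3106

Final: 0.3106


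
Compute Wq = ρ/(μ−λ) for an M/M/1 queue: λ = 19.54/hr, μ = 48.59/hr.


ρ = 19.54/48.59 = 0.4021
Wq = ρ/(μ−λ) = 0.4021/(48.59 − 19.54) = 0.4021/29.05 = 0.01384 hr

Final: 0.01384 hr


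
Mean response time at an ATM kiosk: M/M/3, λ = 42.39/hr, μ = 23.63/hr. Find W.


a = 1.7939; ρ = 0.5980; P₀ = 0.147141
Lq = P₀·a^c·ρ/(c!(1−ρ)²) = 0.52377
Wq = Lq/λ = 0.52377/42.39 = 0.01236 hr
W = Wq + 1/μ = 0.01236 + 0.04232 = 0.05468 hr

Final: 0.05468 hr


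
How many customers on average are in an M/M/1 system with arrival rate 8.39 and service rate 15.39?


ρ = λ/μ = 8.39/15.39 = 0.5452
L = ρ/(1−ρ) = 0.5452/(1 − 0.5452) = 0.5452/0.4548 = 1.1986

Final: 1.1986


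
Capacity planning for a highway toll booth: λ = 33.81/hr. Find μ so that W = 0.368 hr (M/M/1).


W = 1/(μ−λ) ⇒ μ − λ = 1/W = 1/0.368 = 2.7174
μ = λ + 1/W = 33.81 + 2.7174 = 36.5274 per hr

Final: 36.5274 /hr


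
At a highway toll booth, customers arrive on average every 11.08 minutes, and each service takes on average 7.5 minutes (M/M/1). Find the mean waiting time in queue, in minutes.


λ = 60/11.08 = 5.4152 /hr
μ = 60/7.5 = 8.0000 /hr
ρ = λ/μ = 5.4152/8.0000 = 0.6769
Wq = ρ/(μ−λ) = 0.6769/(8.0000−5.4152) = 0.26187 hr
In minutes: 0.26187·60 = 15.712 min

Final: 15.712 min


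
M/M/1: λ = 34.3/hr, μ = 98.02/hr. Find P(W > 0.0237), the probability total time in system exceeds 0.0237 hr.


W ~ Exponential(μ−λ) for M/M/1.
μ − λ = 98.02 − 34.3 = 63.7200
P(W > t) = e^{−(μ−λ)t} = e^{−1.5102} = 0.220874

Final: 0.220874


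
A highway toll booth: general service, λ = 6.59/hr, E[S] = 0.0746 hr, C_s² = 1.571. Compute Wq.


ρ = λ·E[S] = 6.59·0.0746 = 0.4916
E[S²] = E[S]²(1+C_s²) = 0.0746²·(1+1.571) = 0.014308
Wq = λ·E[S²]/(2(1−ρ)) = 6.59·0.014308/(2·0.5084) = 0.09273 hr

Final: 0.09273 hr


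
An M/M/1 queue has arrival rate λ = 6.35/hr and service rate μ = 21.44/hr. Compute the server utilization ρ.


ρ = λ/μ = 6.35/21.44 = 0.2962

Final: 0.2962


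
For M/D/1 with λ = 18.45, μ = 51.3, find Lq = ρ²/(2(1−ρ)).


ρ = 18.45/51.3 = 0.3596
M/D/1: Lq = ρ²/(2(1−ρ)) = 0.1293/(2·0.6404) = 0.10100

Final: 0.10100


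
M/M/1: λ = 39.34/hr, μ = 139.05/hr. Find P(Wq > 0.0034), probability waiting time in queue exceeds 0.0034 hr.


ρ = 39.34/139.05 = 0.2829
P(Wq > t) = ρ·e^{−(μ−λ)t} = 0.2829·e^{−0.3390}
= 0.2829·0.712472 = 0.201573

Final: 0.201573


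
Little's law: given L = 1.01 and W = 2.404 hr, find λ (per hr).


λ = L/W = 1.01/2.404 = 0.4201 /hr

Final: 0.4201 /hr


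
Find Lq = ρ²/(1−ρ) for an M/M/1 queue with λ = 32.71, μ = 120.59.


ρ = 32.71/120.59 = 0.2712
Lq = ρ²/(1−ρ) = 0.07358/0.7288 = 0.1010

Final: 0.1010


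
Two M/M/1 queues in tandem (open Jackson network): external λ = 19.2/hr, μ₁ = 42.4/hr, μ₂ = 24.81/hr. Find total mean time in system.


Each node sees arrival rate λ = 19.2/hr (tandem ⇒ throughput preserved).
W₁ = 1/(μ₁−λ) = 1/(42.4−19.2) = 0.04310 hr
W₂ = 1/(μ₂−λ) = 1/(24.81−19.2) = 0.17825 hr
W_total = W₁ + W₂ = 0.04310 + 0.17825 = 0.22136 hr

Final: 0.22136 hr


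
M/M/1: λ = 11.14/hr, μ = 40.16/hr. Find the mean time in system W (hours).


W = 1/(μ−λ) = 1/(40.16 − 11.14) = 1/29.02 = 0.03446 hr

Final: 0.03446 hr


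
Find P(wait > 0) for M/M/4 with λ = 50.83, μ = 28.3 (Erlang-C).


a = λ/μ = 1.7961; ρ = a/4 = 0.4490
P₀ = 0.162288 (from M/M/c formula)
C(c,a) = [a^c/(c!(1−ρ))]·P₀ = [10.40722/(24·0.5510)]·0.162288
= 0.78704·0.162288 = 0.127727

Final: 0.127727


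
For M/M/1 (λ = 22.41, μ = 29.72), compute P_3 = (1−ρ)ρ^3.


ρ = 22.41/29.72 = 0.7540
P_n = (1−ρ)·ρ^n = (1 − 0.7540)·0.7540^3 = 0.2460·0.428725 = 0.105450

Final: 0.105450


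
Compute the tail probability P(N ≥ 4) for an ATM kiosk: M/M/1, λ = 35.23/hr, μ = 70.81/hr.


ρ = 35.23/70.81 = 0.4975
P(N ≥ n) = ρ^n = 0.4975^4 = 0.061273

Final: 0.061273


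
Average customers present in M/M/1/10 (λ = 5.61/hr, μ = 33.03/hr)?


ρ = 5.61/33.03 = 0.1698
L = ρ[1 − (K+1)ρ^K + Kρ^(K+1)] / [(1−ρ)(1−ρ^(K+1))]
Numerator: 0.1698·(1 − 11·0.00000001998 + 10·0.000000003393) = 0.169846
Denominator: (0.8302)·(1.000000) = 0.830154
L = 0.169846/0.830154 = 0.2046

Final: 0.2046


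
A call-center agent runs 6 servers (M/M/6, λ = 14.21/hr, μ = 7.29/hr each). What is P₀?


a = λ/μ = 14.21/7.29 = 1.9492; ρ = a/c = 0.3249
Σ_{k=0}^{5} a^k/k! (terms k=0..5) = 1.00000 + 1.94925 + 1.89978 + 1.23438 + 0.60153 + 0.23450 = 6.91943
Tail: a^6/(6!(1−ρ)) = 54.85286/(720·0.6751) = 0.11284
P₀ = 1/(6.91943 + 0.11284) = 1/7.03228 = 0.142201

Final: 0.142201


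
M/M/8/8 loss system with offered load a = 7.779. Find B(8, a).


B(c,a) = (a^c/c!) / Σ_{k=0}^{c} a^k/k!
a^8/8! = 332.559722
Σ terms (k=0..8): 1.00000 + 7.77900 + 30.25642 + 78.45490 + 152.57516 + 237.37644 + 307.75855 + 342.00768 + 332.55972 = 1489.767882
B = 332.559722/1489.767882 = 0.223229

Final: 0.223229


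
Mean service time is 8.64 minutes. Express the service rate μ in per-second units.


μ = 1/(service time) in consistent units.
1 second = 0.0166667 min, so μ = 0.0166667/8.64 = 0.001929 per second

Final: 0.001929 /sec


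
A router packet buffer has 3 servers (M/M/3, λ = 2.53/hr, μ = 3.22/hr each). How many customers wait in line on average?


a = λ/μ = 0.7857; ρ = a/3 = 0.2619
P₀ = 0.453738
Lq = P₀·a^c·ρ / (c!·(1−ρ)²) = 0.453738·0.48506·0.2619/(6·0.54478)
= 0.01763

Final: 0.01763


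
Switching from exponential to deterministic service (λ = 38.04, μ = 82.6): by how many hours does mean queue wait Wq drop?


ρ = 38.04/82.6 = 0.4605
Wq(M/M/1) = ρ/(μ−λ) = 0.4605/44.56 = 0.01034 hr
Wq(M/D/1) = ρ/(2(μ−λ)) = 0.005168 hr
Savings = 0.01034 − 0.005168 = 0.005168 hr

Final: 0.005168 hr


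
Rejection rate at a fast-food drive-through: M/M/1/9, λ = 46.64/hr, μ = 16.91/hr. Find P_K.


ρ = λ/μ = 46.64/16.91 = 2.7581
P_K = (1−ρ)ρ^K/(1−ρ^(K+1)) = (-1.7581·9237.073671)/(1 − 25477.061857)
= -16239.988187/-25476.061857 = 0.637461

Final: 0.637461


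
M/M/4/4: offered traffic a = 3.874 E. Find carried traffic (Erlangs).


B(4,3.874) = 0.298378 (Erlang-B)
Carried load = a(1 − B) = 3.874·(1 − 0.298378) = 3.874·0.701622 = 2.7181 E

Final: 2.7181 Erlangs


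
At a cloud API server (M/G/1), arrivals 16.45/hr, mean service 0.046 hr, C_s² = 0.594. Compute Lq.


ρ = λ·E[S] = 16.45·0.046 = 0.7567
Lq = ρ²(1+C_s²)/(2(1−ρ)) = 0.5726·(1+0.594)/(2·0.2433)
= 0.5726·1.5940/0.4866 = 1.87570

Final: 1.87570


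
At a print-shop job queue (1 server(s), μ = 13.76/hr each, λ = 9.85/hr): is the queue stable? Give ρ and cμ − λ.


Total capacity cμ = 1·13.76 = 13.76/hr
ρ = λ/(cμ) = 9.85/13.76 = 0.7158
Stable ⇔ ρ < 1: YES
Spare capacity = cμ − λ = 13.76 − 9.85 = 3.91/hr

Final: ρ = 0.7158; stable; margin = 3.91/hr


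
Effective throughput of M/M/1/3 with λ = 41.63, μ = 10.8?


ρ = 3.8546; P_K = (1−ρ)ρ^3/(1−ρ^4) = 0.743942
λ_eff = λ(1 − P_K) = 41.63·(1 − 0.743942) = 41.63·0.256058 = 10.6597 /hr

Final: 10.6597 /hr


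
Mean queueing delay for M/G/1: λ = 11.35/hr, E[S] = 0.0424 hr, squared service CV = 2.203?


ρ = λ·E[S] = 11.35·0.0424 = 0.4812
E[S²] = E[S]²(1+C_s²) = 0.0424²·(1+2.203) = 0.005758
Wq = λ·E[S²]/(2(1−ρ)) = 11.35·0.005758/(2·0.5188) = 0.06299 hr

Final: 0.06299 hr


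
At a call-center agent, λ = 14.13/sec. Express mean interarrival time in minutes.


Mean interarrival time = 1/λ = 1/14.13 second = 0.07077 second
In minutes: 0.07077 × 0.0166667 = 0.001180 min

Final: 0.001180 min


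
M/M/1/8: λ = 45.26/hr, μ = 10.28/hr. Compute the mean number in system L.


ρ = 45.26/10.28 = 4.4027
L = ρ[1 − (K+1)ρ^K + Kρ^(K+1)] / [(1−ρ)(1−ρ^(K+1))]
Numerator: 4.4027·(1 − 9·141179.448055 + 8·621574.106902) = 16298790.030796
Denominator: (-3.4027)·(-621573.106902) = 2115041.564148
L = 16298790.030796/2115041.564148 = 7.7061

Final: 7.7061


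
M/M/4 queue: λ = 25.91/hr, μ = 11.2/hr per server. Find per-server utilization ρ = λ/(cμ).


ρ = λ/(cμ) = 25.91/(4·11.2) = 25.91/44.80 = 0.5783

Final: 0.5783


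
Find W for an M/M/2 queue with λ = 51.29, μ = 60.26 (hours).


a = 0.8511; ρ = 0.4256; P₀ = 0.402945
Lq = P₀·a^c·ρ/(c!(1−ρ)²) = 0.18825
Wq = Lq/λ = 0.18825/51.29 = 0.003670 hr
W = Wq + 1/μ = 0.003670 + 0.01659 = 0.02026 hr

Final: 0.02026 hr


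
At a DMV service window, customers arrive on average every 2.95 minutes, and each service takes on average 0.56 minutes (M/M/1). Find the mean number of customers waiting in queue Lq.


λ = 60/2.95 = 20.3390 /hr
μ = 60/0.56 = 107.1429 /hr
ρ = λ/μ = 20.3390/107.1429 = 0.1898
Lq = ρ²/(1−ρ) = 0.03604/0.8102 = 0.04448

Final: 0.04448


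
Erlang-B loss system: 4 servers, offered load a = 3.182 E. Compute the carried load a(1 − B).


B(4,3.182) = 0.226179 (Erlang-B)
Carried load = a(1 − B) = 3.182·(1 − 0.226179) = 3.182·0.773821 = 2.4623 E

Final: 2.4623 Erlangs


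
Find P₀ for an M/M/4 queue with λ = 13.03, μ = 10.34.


a = λ/μ = 13.03/10.34 = 1.2602; ρ = a/c = 0.3150
Σ_{k=0}^{3} a^k/k! (terms k=0..3) = 1.00000 + 1.26015 + 0.79399 + 0.33352 = 3.38767
Tail: a^4/(4!(1−ρ)) = 2.52171/(24·0.6850) = 0.15340
P₀ = 1/(3.38767 + 0.15340) = 1/3.54107 = 0.282401

Final: 0.282401


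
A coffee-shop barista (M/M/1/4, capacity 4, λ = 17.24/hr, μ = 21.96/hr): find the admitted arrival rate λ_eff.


ρ = 0.7851; P_K = (1−ρ)ρ^4/(1−ρ^5) = 0.116338
λ_eff = λ(1 − P_K) = 17.24·(1 − 0.116338) = 17.24·0.883662 = 15.2343 /hr

Final: 15.2343 /hr


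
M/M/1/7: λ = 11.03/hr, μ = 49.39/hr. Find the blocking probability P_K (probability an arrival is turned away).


ρ = λ/μ = 11.03/49.39 = 0.2233
P_K = (1−ρ)ρ^K/(1−ρ^(K+1)) = (0.7767·0.00002770)/(1 − 0.000006187)
= 0.00002152/0.999994 = 0.00002152

Final: 0.00002152


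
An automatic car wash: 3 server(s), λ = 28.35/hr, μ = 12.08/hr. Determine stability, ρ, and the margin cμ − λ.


Total capacity cμ = 3·12.08 = 36.24/hr
ρ = λ/(cμ) = 28.35/36.24 = 0.7823
Stable ⇔ ρ < 1: YES
Spare capacity = cμ − λ = 36.24 − 28.35 = 7.89/hr

Final: ρ = 0.7823; stable; margin = 7.89/hr


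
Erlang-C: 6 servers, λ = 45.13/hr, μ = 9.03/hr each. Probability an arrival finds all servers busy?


a = λ/μ = 4.9978; ρ = a/6 = 0.8330
P₀ = 0.004528 (from M/M/c formula)
C(c,a) = [a^c/(c!(1−ρ))]·P₀ = [15583.51772/(720·0.1670)]·0.004528
= 129.57566·0.004528 = 0.586720

Final: 0.586720


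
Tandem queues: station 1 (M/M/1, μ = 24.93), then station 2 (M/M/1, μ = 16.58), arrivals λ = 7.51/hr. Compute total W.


Each node sees arrival rate λ = 7.51/hr (tandem ⇒ throughput preserved).
W₁ = 1/(μ₁−λ) = 1/(24.93−7.51) = 0.05741 hr
W₂ = 1/(μ₂−λ) = 1/(16.58−7.51) = 0.11025 hr
W_total = W₁ + W₂ = 0.05741 + 0.11025 = 0.16766 hr

Final: 0.16766 hr


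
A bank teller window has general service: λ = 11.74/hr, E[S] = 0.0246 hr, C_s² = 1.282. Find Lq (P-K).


ρ = λ·E[S] = 11.74·0.0246 = 0.2888
Lq = ρ²(1+C_s²)/(2(1−ρ)) = 0.08341·(1+1.282)/(2·0.7112)
= 0.08341·2.2820/1.4224 = 0.13381

Final: 0.13381


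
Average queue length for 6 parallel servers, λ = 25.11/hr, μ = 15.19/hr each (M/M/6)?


a = λ/μ = 1.6531; ρ = a/6 = 0.2755
P₀ = 0.191375
Lq = P₀·a^c·ρ / (c!·(1−ρ)²) = 0.191375·20.40486·0.2755/(720·0.52489)
= 0.002847

Final: 0.002847


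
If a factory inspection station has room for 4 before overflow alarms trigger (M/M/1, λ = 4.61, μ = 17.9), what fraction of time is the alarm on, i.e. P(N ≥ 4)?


ρ = 4.61/17.9 = 0.2575
P(N ≥ n) = ρ^n = 0.2575^4 = 0.004399

Final: 0.004399


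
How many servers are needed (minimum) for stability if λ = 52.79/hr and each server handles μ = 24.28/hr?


Stability requires cμ > λ ⇔ c > λ/μ.
λ/μ = 52.79/24.28 = 2.1742
Minimum integer c = ⌊2.1742⌋ + 1 = 3
Check: 3·24.28 = 72.84 > 52.79, while 2·24.28 = 48.56 ≤ 52.79

Final: 3 servers


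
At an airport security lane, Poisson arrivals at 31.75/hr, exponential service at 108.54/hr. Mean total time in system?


W = 1/(μ−λ) = 1/(108.54 − 31.75) = 1/76.79 = 0.01302 hr

Final: 0.01302 hr


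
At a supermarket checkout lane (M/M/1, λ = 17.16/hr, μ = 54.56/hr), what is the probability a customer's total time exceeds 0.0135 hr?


W ~ Exponential(μ−λ) for M/M/1.
μ − λ = 54.56 − 17.16 = 37.4000
P(W > t) = e^{−(μ−λ)t} = e^{−0.5049} = 0.603566

Final: 0.603566


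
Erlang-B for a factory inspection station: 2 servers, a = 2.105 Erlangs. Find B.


B(c,a) = (a^c/c!) / Σ_{k=0}^{c} a^k/k!
a^2/2! = 2.215512
Σ terms (k=0..2): 1.00000 + 2.10500 + 2.21551 = 5.320512
B = 2.215512/5.320512 = 0.416410

Final: 0.416410


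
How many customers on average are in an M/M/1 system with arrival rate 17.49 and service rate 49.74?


ρ = λ/μ = 17.49/49.74 = 0.3516
L = ρ/(1−ρ) = 0.3516/(1 − 0.3516) = 0.3516/0.6484 = 0.5423

Final: 0.5423


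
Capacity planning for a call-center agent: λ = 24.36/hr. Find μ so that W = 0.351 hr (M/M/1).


W = 1/(μ−λ) ⇒ μ − λ = 1/W = 1/0.351 = 2.8490
μ = λ + 1/W = 24.36 + 2.8490 = 27.2090 per hr

Final: 27.2090 /hr


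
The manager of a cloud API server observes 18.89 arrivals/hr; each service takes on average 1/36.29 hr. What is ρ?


ρ = λ/μ = 18.89/36.29 = 0.5205

Final: 0.5205


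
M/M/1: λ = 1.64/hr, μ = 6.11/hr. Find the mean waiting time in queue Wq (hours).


ρ = 1.64/6.11 = 0.2684
Wq = ρ/(μ−λ) = 0.2684/(6.11 − 1.64) = 0.2684/4.47 = 0.06005 hr

Final: 0.06005 hr


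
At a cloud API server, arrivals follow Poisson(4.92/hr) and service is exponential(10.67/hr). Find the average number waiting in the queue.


ρ = 4.92/10.67 = 0.4611
Lq = ρ²/(1−ρ) = 0.2126/0.5389 = 0.3945

Final: 0.3945


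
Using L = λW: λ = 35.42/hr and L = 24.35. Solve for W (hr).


W = L/λ = 24.35/35.42 = 0.6875 hr

Final: 0.6875 hr


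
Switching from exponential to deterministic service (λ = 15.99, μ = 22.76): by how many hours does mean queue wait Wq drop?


ρ = 15.99/22.76 = 0.7025
Wq(M/M/1) = ρ/(μ−λ) = 0.7025/6.77 = 0.10377 hr
Wq(M/D/1) = ρ/(2(μ−λ)) = 0.05189 hr
Savings = 0.10377 − 0.05189 = 0.05189 hr

Final: 0.05189 hr


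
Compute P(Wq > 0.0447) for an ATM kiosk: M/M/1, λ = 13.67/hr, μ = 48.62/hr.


ρ = 13.67/48.62 = 0.2812
P(Wq > t) = ρ·e^{−(μ−λ)t} = 0.2812·e^{−1.5623}
= 0.2812·0.209661 = 0.058948

Final: 0.058948


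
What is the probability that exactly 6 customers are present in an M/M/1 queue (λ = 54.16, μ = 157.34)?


ρ = 54.16/157.34 = 0.3442
P_n = (1−ρ)·ρ^n = (1 − 0.3442)·0.3442^6 = 0.6558·0.001664 = 0.001091

Final: 0.001091


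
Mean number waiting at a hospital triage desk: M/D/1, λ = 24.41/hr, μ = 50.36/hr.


ρ = 24.41/50.36 = 0.4847
M/D/1: Lq = ρ²/(2(1−ρ)) = 0.2349/(2·0.5153) = 0.22797

Final: 0.22797


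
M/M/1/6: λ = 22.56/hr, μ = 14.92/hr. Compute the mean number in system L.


ρ = 22.56/14.92 = 1.5121
L = ρ[1 − (K+1)ρ^K + Kρ^(K+1)] / [(1−ρ)(1−ρ^(K+1))]
Numerator: 1.5121·(1 − 7·11.951478 + 6·18.071404) = 38.962991
Denominator: (-0.5121)·(-17.071404) = 8.741657
L = 38.962991/8.741657 = 4.4572

Final: 4.4572


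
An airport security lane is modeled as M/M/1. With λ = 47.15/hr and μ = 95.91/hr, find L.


ρ = λ/μ = 47.15/95.91 = 0.4916
L = ρ/(1−ρ) = 0.4916/(1 − 0.4916) = 0.4916/0.5084 = 0.9670

Final: 0.9670


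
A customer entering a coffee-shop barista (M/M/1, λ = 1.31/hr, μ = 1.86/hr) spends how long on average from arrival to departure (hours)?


W = 1/(μ−λ) = 1/(1.86 − 1.31) = 1/0.5500 = 1.8182 hr

Final: 1.8182 hr


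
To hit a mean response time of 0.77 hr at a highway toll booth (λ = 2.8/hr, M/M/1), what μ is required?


W = 1/(μ−λ) ⇒ μ − λ = 1/W = 1/0.77 = 1.2987
μ = λ + 1/W = 2.8 + 1.2987 = 4.0987 per hr

Final: 4.0987 /hr


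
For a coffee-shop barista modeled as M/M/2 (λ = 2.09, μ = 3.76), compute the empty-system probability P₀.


a = λ/μ = 2.09/3.76 = 0.5559; ρ = a/c = 0.2779
Σ_{k=0}^{1} a^k/k! (terms k=0..1) = 1.00000 + 0.55585 = 1.55585
Tail: a^2/(2!(1−ρ)) = 0.30897/(2·0.7221) = 0.21395
P₀ = 1/(1.55585 + 0.21395) = 1/1.76980 = 0.565036

Final: 0.565036


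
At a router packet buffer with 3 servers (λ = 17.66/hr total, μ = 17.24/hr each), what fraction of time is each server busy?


ρ = λ/(cμ) = 17.66/(3·17.24) = 17.66/51.72 = 0.3415

Final: 0.3415


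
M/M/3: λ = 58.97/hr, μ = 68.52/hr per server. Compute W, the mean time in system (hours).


a = 0.8606; ρ = 0.2869; P₀ = 0.420179
Lq = P₀·a^c·ρ/(c!(1−ρ)²) = 0.02518
Wq = Lq/λ = 0.02518/58.97 = 0.0004270 hr
W = Wq + 1/μ = 0.0004270 + 0.01459 = 0.01502 hr

Final: 0.01502 hr


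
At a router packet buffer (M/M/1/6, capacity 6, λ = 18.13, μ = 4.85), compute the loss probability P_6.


ρ = λ/μ = 18.13/4.85 = 3.7381
P_K = (1−ρ)ρ^K/(1−ρ^(K+1)) = (-2.7381·2728.578124)/(1 − 10199.818844)
= -7471.240720/-10198.818844 = 0.732559

Final: 0.732559


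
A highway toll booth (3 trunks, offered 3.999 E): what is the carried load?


B(3,3.999) = 0.450614 (Erlang-B)
Carried load = a(1 − B) = 3.999·(1 − 0.450614) = 3.999·0.549386 = 2.1970 E

Final: 2.1970 Erlangs


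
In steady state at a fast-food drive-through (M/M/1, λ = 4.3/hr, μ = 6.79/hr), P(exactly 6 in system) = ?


ρ = 4.3/6.79 = 0.6333
P_n = (1−ρ)·ρ^n = (1 − 0.6333)·0.6333^6 = 0.3667·0.064505 = 0.023655

Final: 0.023655


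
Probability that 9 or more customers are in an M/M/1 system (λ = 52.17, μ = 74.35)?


ρ = 52.17/74.35 = 0.7017
P(N ≥ n) = ρ^n = 0.7017^9 = 0.041234

Final: 0.041234


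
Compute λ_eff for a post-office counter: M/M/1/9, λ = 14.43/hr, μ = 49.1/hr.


ρ = 0.2939; P_K = (1−ρ)ρ^9/(1−ρ^10) = 0.00001155
λ_eff = λ(1 − P_K) = 14.43·(1 − 0.00001155) = 14.43·0.999988 = 14.4298 /hr

Final: 14.4298 /hr


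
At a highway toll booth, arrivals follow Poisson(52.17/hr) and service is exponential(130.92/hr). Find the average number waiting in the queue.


ρ = 52.17/130.92 = 0.3985
Lq = ρ²/(1−ρ) = 0.1588/0.6015 = 0.2640

Final: 0.2640


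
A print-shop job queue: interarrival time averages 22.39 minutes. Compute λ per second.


λ = 1/(interarrival time) in consistent units.
1 second = 0.0166667 min, so λ = 0.0166667/22.39 = 0.0007444 per second

Final: 0.0007444 /sec


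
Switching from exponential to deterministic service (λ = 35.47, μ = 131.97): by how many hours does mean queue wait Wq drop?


ρ = 35.47/131.97 = 0.2688
Wq(M/M/1) = ρ/(μ−λ) = 0.2688/96.50 = 0.002785 hr
Wq(M/D/1) = ρ/(2(μ−λ)) = 0.001393 hr
Savings = 0.002785 − 0.001393 = 0.001393 hr

Final: 0.001393 hr


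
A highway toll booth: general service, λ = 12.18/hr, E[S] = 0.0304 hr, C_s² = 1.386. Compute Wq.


ρ = λ·E[S] = 12.18·0.0304 = 0.3703
E[S²] = E[S]²(1+C_s²) = 0.0304²·(1+1.386) = 0.002205
Wq = λ·E[S²]/(2(1−ρ)) = 12.18·0.002205/(2·0.6297) = 0.02132 hr

Final: 0.02132 hr


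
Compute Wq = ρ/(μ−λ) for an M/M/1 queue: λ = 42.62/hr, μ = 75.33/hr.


ρ = 42.62/75.33 = 0.5658
Wq = ρ/(μ−λ) = 0.5658/(75.33 − 42.62) = 0.5658/32.71 = 0.01730 hr

Final: 0.01730 hr


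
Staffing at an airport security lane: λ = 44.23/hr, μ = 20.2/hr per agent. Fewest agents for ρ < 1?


Stability requires cμ > λ ⇔ c > λ/μ.
λ/μ = 44.23/20.2 = 2.1896
Minimum integer c = ⌊2.1896⌋ + 1 = 3
Check: 3·20.2 = 60.60 > 44.23, while 2·20.2 = 40.40 ≤ 44.23

Final: 3 servers


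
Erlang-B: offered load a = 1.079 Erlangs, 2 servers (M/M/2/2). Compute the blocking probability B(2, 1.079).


B(c,a) = (a^c/c!) / Σ_{k=0}^{c} a^k/k!
a^2/2! = 0.582120
Σ terms (k=0..2): 1.00000 + 1.07900 + 0.58212 = 2.661120
B = 0.582120/2.661120 = 0.218750

Final: 0.218750
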